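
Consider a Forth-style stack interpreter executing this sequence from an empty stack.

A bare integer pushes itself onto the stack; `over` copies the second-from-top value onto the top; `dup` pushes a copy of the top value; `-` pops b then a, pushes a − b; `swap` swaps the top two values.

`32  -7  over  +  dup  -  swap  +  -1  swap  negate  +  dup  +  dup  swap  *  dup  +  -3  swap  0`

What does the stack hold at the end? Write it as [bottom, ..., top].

32     -> 32
-7     -> 32 -7
over   -> 32 -7 32
+      -> 32 25
dup    -> 32 25 25
-      -> 32 0
swap   -> 0 32
+      -> 32
-1     -> 32 -1
swap   -> -1 32
negate -> -1 -32
+      -> -33
dup    -> -33 -33
+      -> -66
dup    -> -66 -66
swap   -> -66 -66
*      -> 4356
dup    -> 4356 4356
+      -> 8712
-3     -> 8712 -3
swap   -> -3 8712
0      -> -3 8712 0

[-3, 8712, 0]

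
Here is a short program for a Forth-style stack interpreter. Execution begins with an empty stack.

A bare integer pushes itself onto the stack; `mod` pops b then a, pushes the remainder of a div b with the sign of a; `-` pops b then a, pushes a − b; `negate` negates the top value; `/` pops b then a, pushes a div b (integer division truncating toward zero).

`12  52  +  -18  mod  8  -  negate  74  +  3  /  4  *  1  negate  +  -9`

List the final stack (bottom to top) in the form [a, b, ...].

12     : 12
52     : 12 52
+      : 64
-18    : 64 -18
mod    : 10
8      : 10 8
-      : 2
negate : -2
74     : -2 74
+      : 72
3      : 72 3
/      : 24
4      : 24 4
*      : 96
1      : 96 1
negate : 96 -1
+      : 95
-9     : 95 -9

[95, -9]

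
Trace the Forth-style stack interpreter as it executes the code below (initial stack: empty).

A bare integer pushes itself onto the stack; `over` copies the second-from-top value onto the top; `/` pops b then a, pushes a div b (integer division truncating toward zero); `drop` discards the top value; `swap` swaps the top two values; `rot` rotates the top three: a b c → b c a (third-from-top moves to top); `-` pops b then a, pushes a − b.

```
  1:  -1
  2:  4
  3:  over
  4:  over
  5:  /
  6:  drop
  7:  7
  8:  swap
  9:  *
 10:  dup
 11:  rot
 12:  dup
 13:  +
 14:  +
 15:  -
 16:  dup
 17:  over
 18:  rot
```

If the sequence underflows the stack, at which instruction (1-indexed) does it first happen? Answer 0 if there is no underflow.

0

-1   : -1
4    : -1 4
over : -1 4 -1
over : -1 4 -1 4
/    : -1 4 0
drop : -1 4
7    : -1 4 7
swap : -1 7 4
*    : -1 28
dup  : -1 28 28
rot  : 28 28 -1
dup  : 28 28 -1 -1
+    : 28 28 -2
+    : 28 26
-    : 2
dup  : 2 2
over : 2 2 2
rot  : 2 2 2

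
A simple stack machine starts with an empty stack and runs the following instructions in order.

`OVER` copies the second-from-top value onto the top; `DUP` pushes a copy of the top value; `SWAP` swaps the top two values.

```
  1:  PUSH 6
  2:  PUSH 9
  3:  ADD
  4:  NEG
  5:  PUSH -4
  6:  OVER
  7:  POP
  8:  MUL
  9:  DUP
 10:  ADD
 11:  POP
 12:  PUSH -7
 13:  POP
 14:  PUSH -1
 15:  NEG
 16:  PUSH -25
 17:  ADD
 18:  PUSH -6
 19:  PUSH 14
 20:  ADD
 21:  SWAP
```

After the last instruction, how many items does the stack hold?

PUSH 6   -> 6
PUSH 9   -> 6 9
ADD      -> 15
NEG      -> -15
PUSH -4  -> -15 -4
OVER     -> -15 -4 -15
POP      -> -15 -4
MUL      -> 60
DUP      -> 60 60
ADD      -> 120
POP      -> (empty)
PUSH -7  -> -7
POP      -> (empty)
PUSH -1  -> -1
NEG      -> 1
PUSH -25 -> 1 -25
ADD      -> -24
PUSH -6  -> -24 -6
PUSH 14  -> -24 -6 14
ADD      -> -24 8
SWAP     -> 8 -24

2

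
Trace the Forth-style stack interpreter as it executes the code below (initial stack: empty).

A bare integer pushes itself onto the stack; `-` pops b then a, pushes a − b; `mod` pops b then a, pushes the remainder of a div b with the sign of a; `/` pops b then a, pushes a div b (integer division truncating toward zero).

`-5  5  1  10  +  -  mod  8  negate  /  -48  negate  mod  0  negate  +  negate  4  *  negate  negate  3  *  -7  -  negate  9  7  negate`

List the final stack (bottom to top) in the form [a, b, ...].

[-7, 9, -7]

-5     : -5
5      : -5 5
1      : -5 5 1
10     : -5 5 1 10
+      : -5 5 11
-      : -5 -6
mod    : -5
8      : -5 8
negate : -5 -8
/      : 0
-48    : 0 -48
negate : 0 48
mod    : 0
0      : 0 0
negate : 0 0
+      : 0
negate : 0
4      : 0 4
*      : 0
negate : 0
negate : 0
3      : 0 3
*      : 0
-7     : 0 -7
-      : 7
negate : -7
9      : -7 9
7      : -7 9 7
negate : -7 9 -7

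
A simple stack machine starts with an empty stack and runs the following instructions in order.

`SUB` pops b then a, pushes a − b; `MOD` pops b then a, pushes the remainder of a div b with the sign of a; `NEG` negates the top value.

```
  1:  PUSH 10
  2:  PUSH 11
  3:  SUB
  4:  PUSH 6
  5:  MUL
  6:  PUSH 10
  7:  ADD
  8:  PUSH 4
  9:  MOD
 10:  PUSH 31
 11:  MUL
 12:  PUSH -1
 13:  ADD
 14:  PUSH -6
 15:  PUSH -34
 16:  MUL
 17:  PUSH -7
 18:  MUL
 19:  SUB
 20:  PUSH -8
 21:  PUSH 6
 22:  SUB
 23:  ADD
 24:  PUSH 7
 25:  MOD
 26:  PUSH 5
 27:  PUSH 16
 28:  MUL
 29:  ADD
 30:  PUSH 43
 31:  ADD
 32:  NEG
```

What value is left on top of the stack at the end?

-129

PUSH 10   [10]
PUSH 11   [10, 11]
SUB       [-1]
PUSH 6    [-1, 6]
MUL       [-6]
PUSH 10   [-6, 10]
ADD       [4]
PUSH 4    [4, 4]
MOD       [0]
PUSH 31   [0, 31]
MUL       [0]
PUSH -1   [0, -1]
ADD       [-1]
PUSH -6   [-1, -6]
PUSH -34  [-1, -6, -34]
MUL       [-1, 204]
PUSH -7   [-1, 204, -7]
MUL       [-1, -1428]
SUB       [1427]
PUSH -8   [1427, -8]
PUSH 6    [1427, -8, 6]
SUB       [1427, -14]
ADD       [1413]
PUSH 7    [1413, 7]
MOD       [6]
PUSH 5    [6, 5]
PUSH 16   [6, 5, 16]
MUL       [6, 80]
ADD       [86]
PUSH 43   [86, 43]
ADD       [129]
NEG       [-129]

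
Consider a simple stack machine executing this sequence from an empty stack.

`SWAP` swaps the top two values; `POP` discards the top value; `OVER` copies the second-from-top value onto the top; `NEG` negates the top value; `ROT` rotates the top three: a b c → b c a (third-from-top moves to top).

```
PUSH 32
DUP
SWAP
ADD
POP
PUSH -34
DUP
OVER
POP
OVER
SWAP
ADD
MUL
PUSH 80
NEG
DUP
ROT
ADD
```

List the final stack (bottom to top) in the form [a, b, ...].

PUSH 32  : [32]
DUP      : [32, 32]
SWAP     : [32, 32]
ADD      : [64]
POP      : []
PUSH -34 : [-34]
DUP      : [-34, -34]
OVER     : [-34, -34, -34]
POP      : [-34, -34]
OVER     : [-34, -34, -34]
SWAP     : [-34, -34, -34]
ADD      : [-34, -68]
MUL      : [2312]
PUSH 80  : [2312, 80]
NEG      : [2312, -80]
DUP      : [2312, -80, -80]
ROT      : [-80, -80, 2312]
ADD      : [-80, 2232]

[-80, 2232]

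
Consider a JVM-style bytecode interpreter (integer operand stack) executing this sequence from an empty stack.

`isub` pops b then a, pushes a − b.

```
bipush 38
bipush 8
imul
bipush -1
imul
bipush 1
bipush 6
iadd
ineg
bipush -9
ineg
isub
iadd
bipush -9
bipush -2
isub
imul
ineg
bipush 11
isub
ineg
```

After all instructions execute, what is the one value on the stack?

2251

bipush 38 → 38
bipush 8  → 38 8
imul      → 304
bipush -1 → 304 -1
imul      → -304
bipush 1  → -304 1
bipush 6  → -304 1 6
iadd      → -304 7
ineg      → -304 -7
bipush -9 → -304 -7 -9
ineg      → -304 -7 9
isub      → -304 -16
iadd      → -320
bipush -9 → -320 -9
bipush -2 → -320 -9 -2
isub      → -320 -7
imul      → 2240
ineg      → -2240
bipush 11 → -2240 11
isub      → -2251
ineg      → 2251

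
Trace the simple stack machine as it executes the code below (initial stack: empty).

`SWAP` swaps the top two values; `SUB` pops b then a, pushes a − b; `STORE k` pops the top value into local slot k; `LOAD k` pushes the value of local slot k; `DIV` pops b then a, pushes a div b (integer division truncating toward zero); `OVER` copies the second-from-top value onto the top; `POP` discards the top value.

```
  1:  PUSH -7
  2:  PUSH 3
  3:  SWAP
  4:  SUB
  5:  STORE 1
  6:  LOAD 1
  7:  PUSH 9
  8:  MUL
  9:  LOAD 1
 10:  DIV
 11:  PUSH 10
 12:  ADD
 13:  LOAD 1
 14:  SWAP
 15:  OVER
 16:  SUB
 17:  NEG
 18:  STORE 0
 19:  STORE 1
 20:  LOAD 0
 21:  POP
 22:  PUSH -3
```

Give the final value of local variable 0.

PUSH -7 : -7
PUSH 3  : -7 3
SWAP    : 3 -7
SUB     : 10
STORE 1 : (empty)
LOAD 1  : 10
PUSH 9  : 10 9
MUL     : 90
LOAD 1  : 90 10
DIV     : 9
PUSH 10 : 9 10
ADD     : 19
LOAD 1  : 19 10
SWAP    : 10 19
OVER    : 10 19 10
SUB     : 10 9
NEG     : 10 -9
STORE 0 : 10
STORE 1 : (empty)
LOAD 0  : -9
POP     : (empty)
PUSH -3 : -3

-9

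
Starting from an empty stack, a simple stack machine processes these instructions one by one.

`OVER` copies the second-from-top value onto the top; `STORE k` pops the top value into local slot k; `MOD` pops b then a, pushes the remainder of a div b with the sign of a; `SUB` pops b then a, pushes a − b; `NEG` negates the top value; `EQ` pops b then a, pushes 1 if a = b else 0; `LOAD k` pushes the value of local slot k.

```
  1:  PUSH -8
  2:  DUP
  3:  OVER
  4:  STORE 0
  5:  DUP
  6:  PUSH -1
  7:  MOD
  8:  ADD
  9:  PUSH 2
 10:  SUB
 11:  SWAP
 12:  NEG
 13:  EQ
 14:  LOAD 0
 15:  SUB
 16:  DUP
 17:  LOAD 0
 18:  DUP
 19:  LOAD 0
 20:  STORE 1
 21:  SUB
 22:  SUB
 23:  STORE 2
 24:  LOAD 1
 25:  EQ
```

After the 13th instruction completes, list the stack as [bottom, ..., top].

[0]

PUSH -8  -8
DUP      -8 -8
OVER     -8 -8 -8
STORE 0  -8 -8
DUP      -8 -8 -8
PUSH -1  -8 -8 -8 -1
MOD      -8 -8 0
ADD      -8 -8
PUSH 2   -8 -8 2
SUB      -8 -10
SWAP     -10 -8
NEG      -10 8
EQ       0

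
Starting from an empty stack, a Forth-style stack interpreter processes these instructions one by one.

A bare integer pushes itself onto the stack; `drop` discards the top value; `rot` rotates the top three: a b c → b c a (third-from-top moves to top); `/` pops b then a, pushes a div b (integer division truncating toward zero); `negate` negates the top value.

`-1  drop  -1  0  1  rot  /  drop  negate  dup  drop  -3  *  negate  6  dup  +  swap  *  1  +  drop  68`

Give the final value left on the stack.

-1     → [-1]
drop   → []
-1     → [-1]
0      → [-1, 0]
1      → [-1, 0, 1]
rot    → [0, 1, -1]
/      → [0, -1]
drop   → [0]
negate → [0]
dup    → [0, 0]
drop   → [0]
-3     → [0, -3]
*      → [0]
negate → [0]
6      → [0, 6]
dup    → [0, 6, 6]
+      → [0, 12]
swap   → [12, 0]
*      → [0]
1      → [0, 1]
+      → [1]
drop   → []
68     → [68]

68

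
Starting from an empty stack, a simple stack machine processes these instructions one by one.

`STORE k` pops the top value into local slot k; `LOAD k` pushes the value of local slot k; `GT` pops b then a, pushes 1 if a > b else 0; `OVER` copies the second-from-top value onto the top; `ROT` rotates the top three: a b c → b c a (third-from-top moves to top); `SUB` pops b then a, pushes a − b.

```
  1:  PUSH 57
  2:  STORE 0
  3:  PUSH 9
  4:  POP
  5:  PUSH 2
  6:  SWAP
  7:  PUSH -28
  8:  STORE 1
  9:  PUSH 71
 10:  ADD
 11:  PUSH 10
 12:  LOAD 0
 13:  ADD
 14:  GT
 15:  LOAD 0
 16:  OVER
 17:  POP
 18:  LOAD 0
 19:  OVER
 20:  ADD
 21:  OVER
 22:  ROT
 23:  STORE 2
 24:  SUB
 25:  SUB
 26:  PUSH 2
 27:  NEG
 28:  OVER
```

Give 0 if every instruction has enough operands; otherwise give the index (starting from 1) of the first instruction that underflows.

PUSH 57  [57]
STORE 0  []
PUSH 9   [9]
POP      []
PUSH 2   [2]
SWAP  — needs 2 operands, stack has 1 → underflow

6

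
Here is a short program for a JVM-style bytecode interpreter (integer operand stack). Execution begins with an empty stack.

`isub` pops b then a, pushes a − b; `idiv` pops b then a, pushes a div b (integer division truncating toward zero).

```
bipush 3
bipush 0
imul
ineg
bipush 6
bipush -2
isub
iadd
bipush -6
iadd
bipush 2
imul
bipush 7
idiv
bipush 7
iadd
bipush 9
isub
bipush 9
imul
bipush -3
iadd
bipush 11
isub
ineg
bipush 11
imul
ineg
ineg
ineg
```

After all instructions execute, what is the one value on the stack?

-352

bipush 3  : 3
bipush 0  : 3 0
imul      : 0
ineg      : 0
bipush 6  : 0 6
bipush -2 : 0 6 -2
isub      : 0 8
iadd      : 8
bipush -6 : 8 -6
iadd      : 2
bipush 2  : 2 2
imul      : 4
bipush 7  : 4 7
idiv      : 0
bipush 7  : 0 7
iadd      : 7
bipush 9  : 7 9
isub      : -2
bipush 9  : -2 9
imul      : -18
bipush -3 : -18 -3
iadd      : -21
bipush 11 : -21 11
isub      : -32
ineg      : 32
bipush 11 : 32 11
imul      : 352
ineg      : -352
ineg      : 352
ineg      : -352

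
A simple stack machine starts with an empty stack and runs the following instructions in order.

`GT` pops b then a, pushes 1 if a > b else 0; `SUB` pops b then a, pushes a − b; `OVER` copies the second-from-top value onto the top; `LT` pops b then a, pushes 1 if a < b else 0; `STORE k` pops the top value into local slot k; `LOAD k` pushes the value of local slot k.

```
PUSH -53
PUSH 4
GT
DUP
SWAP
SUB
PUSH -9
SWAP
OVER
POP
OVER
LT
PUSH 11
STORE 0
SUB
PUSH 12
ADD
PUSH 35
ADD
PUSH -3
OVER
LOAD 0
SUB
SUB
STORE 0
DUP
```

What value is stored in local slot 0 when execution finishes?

-30

PUSH -53 : -53
PUSH 4   : -53 4
GT       : 0
DUP      : 0 0
SWAP     : 0 0
SUB      : 0
PUSH -9  : 0 -9
SWAP     : -9 0
OVER     : -9 0 -9
POP      : -9 0
OVER     : -9 0 -9
LT       : -9 0
PUSH 11  : -9 0 11
STORE 0  : -9 0
SUB      : -9
PUSH 12  : -9 12
ADD      : 3
PUSH 35  : 3 35
ADD      : 38
PUSH -3  : 38 -3
OVER     : 38 -3 38
LOAD 0   : 38 -3 38 11
SUB      : 38 -3 27
SUB      : 38 -30
STORE 0  : 38
DUP      : 38 38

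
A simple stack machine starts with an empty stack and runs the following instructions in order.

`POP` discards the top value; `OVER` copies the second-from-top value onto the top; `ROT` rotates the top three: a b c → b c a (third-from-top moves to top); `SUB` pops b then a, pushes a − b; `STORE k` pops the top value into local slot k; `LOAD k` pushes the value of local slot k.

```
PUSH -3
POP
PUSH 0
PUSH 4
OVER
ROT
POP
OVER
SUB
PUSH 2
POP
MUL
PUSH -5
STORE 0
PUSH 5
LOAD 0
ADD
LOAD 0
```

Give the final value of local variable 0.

-5

PUSH -3 -> [-3]
POP     -> []
PUSH 0  -> [0]
PUSH 4  -> [0, 4]
OVER    -> [0, 4, 0]
ROT     -> [4, 0, 0]
POP     -> [4, 0]
OVER    -> [4, 0, 4]
SUB     -> [4, -4]
PUSH 2  -> [4, -4, 2]
POP     -> [4, -4]
MUL     -> [-16]
PUSH -5 -> [-16, -5]
STORE 0 -> [-16]
PUSH 5  -> [-16, 5]
LOAD 0  -> [-16, 5, -5]
ADD     -> [-16, 0]
LOAD 0  -> [-16, 0, -5]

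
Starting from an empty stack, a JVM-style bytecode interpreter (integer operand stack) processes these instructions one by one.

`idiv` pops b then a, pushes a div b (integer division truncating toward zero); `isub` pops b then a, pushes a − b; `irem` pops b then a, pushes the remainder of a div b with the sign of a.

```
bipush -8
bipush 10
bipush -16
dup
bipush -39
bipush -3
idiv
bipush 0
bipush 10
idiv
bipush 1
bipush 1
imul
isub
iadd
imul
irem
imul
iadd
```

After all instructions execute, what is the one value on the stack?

-168

bipush -8  : [-8]
bipush 10  : [-8, 10]
bipush -16 : [-8, 10, -16]
dup        : [-8, 10, -16, -16]
bipush -39 : [-8, 10, -16, -16, -39]
bipush -3  : [-8, 10, -16, -16, -39, -3]
idiv       : [-8, 10, -16, -16, 13]
bipush 0   : [-8, 10, -16, -16, 13, 0]
bipush 10  : [-8, 10, -16, -16, 13, 0, 10]
idiv       : [-8, 10, -16, -16, 13, 0]
bipush 1   : [-8, 10, -16, -16, 13, 0, 1]
bipush 1   : [-8, 10, -16, -16, 13, 0, 1, 1]
imul       : [-8, 10, -16, -16, 13, 0, 1]
isub       : [-8, 10, -16, -16, 13, -1]
iadd       : [-8, 10, -16, -16, 12]
imul       : [-8, 10, -16, -192]
irem       : [-8, 10, -16]
imul       : [-8, -160]
iadd       : [-168]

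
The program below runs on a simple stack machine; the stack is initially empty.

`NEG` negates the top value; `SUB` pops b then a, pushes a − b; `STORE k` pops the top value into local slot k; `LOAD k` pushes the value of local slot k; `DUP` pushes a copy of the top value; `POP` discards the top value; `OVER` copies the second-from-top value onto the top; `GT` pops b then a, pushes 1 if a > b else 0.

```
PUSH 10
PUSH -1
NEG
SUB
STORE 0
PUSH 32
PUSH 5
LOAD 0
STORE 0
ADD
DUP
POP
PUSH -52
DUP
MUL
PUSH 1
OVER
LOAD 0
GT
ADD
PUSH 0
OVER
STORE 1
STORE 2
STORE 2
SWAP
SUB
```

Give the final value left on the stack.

2667

PUSH 10  -> 10
PUSH -1  -> 10 -1
NEG      -> 10 1
SUB      -> 9
STORE 0  -> (empty)
PUSH 32  -> 32
PUSH 5   -> 32 5
LOAD 0   -> 32 5 9
STORE 0  -> 32 5
ADD      -> 37
DUP      -> 37 37
POP      -> 37
PUSH -52 -> 37 -52
DUP      -> 37 -52 -52
MUL      -> 37 2704
PUSH 1   -> 37 2704 1
OVER     -> 37 2704 1 2704
LOAD 0   -> 37 2704 1 2704 9
GT       -> 37 2704 1 1
ADD      -> 37 2704 2
PUSH 0   -> 37 2704 2 0
OVER     -> 37 2704 2 0 2
STORE 1  -> 37 2704 2 0
STORE 2  -> 37 2704 2
STORE 2  -> 37 2704
SWAP     -> 2704 37
SUB      -> 2667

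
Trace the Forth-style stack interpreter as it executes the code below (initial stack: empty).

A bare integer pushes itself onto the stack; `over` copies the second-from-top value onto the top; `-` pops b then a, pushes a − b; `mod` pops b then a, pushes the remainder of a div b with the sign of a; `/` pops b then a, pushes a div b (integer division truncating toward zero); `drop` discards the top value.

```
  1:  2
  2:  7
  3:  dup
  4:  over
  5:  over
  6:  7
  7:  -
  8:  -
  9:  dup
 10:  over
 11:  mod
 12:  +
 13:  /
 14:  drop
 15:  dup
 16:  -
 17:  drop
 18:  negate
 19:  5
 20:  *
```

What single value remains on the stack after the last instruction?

2      -> 2
7      -> 2 7
dup    -> 2 7 7
over   -> 2 7 7 7
over   -> 2 7 7 7 7
7      -> 2 7 7 7 7 7
-      -> 2 7 7 7 0
-      -> 2 7 7 7
dup    -> 2 7 7 7 7
over   -> 2 7 7 7 7 7
mod    -> 2 7 7 7 0
+      -> 2 7 7 7
/      -> 2 7 1
drop   -> 2 7
dup    -> 2 7 7
-      -> 2 0
drop   -> 2
negate -> -2
5      -> -2 5
*      -> -10

-10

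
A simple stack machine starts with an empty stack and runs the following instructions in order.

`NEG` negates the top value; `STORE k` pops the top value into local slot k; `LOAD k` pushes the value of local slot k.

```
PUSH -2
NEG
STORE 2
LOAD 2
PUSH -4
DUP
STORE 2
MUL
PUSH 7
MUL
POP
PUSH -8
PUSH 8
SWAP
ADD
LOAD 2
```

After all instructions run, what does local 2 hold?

-4

PUSH -2  -2
NEG      2
STORE 2  (empty)
LOAD 2   2
PUSH -4  2 -4
DUP      2 -4 -4
STORE 2  2 -4
MUL      -8
PUSH 7   -8 7
MUL      -56
POP      (empty)
PUSH -8  -8
PUSH 8   -8 8
SWAP     8 -8
ADD      0
LOAD 2   0 -4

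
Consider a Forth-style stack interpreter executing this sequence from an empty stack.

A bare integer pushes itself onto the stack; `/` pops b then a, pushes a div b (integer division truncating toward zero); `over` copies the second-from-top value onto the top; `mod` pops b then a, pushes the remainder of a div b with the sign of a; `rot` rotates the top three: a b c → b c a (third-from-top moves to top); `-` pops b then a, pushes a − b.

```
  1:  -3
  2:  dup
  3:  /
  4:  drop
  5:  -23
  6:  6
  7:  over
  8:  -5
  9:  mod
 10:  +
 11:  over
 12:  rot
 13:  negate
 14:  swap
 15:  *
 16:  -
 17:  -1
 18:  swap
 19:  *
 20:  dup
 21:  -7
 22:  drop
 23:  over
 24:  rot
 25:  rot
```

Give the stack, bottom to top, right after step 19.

[-532]

-3      [-3]
dup     [-3, -3]
/       [1]
drop    []
-23     [-23]
6       [-23, 6]
over    [-23, 6, -23]
-5      [-23, 6, -23, -5]
mod     [-23, 6, -3]
+       [-23, 3]
over    [-23, 3, -23]
rot     [3, -23, -23]
negate  [3, -23, 23]
swap    [3, 23, -23]
*       [3, -529]
-       [532]
-1      [532, -1]
swap    [-1, 532]
*       [-532]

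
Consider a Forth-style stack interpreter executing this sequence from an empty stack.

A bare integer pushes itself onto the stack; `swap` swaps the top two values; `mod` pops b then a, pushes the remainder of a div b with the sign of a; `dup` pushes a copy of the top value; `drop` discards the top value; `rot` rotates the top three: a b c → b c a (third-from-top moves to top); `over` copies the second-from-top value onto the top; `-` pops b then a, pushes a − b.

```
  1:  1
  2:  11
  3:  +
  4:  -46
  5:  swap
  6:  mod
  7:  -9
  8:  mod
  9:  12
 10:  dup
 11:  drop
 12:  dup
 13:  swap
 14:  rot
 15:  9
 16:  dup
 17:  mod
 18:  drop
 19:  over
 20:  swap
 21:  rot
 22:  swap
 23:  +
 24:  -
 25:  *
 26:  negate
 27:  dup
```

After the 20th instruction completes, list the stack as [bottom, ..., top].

[12, 12, 12, -1]

1    : [1]
11   : [1, 11]
+    : [12]
-46  : [12, -46]
swap : [-46, 12]
mod  : [-10]
-9   : [-10, -9]
mod  : [-1]
12   : [-1, 12]
dup  : [-1, 12, 12]
drop : [-1, 12]
dup  : [-1, 12, 12]
swap : [-1, 12, 12]
rot  : [12, 12, -1]
9    : [12, 12, -1, 9]
dup  : [12, 12, -1, 9, 9]
mod  : [12, 12, -1, 0]
drop : [12, 12, -1]
over : [12, 12, -1, 12]
swap : [12, 12, 12, -1]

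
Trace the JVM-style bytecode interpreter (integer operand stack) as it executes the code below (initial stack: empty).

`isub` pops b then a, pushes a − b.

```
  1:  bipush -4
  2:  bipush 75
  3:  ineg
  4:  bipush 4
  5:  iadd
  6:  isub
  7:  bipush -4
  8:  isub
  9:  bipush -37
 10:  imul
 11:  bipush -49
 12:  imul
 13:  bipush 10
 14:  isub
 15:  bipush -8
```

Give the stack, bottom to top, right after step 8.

[71]

bipush -4 → [-4]
bipush 75 → [-4, 75]
ineg      → [-4, -75]
bipush 4  → [-4, -75, 4]
iadd      → [-4, -71]
isub      → [67]
bipush -4 → [67, -4]
isub      → [71]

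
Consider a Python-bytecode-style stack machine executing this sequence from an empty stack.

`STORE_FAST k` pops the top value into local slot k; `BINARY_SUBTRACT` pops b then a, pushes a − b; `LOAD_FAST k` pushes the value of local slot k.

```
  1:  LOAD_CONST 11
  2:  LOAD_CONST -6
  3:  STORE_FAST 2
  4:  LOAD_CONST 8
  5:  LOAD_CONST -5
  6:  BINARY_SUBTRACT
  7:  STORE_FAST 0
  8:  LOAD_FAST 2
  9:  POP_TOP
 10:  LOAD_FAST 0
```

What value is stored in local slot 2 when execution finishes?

-6

LOAD_CONST 11    [11]
LOAD_CONST -6    [11, -6]
STORE_FAST 2     [11]
LOAD_CONST 8     [11, 8]
LOAD_CONST -5    [11, 8, -5]
BINARY_SUBTRACT  [11, 13]
STORE_FAST 0     [11]
LOAD_FAST 2      [11, -6]
POP_TOP          [11]
LOAD_FAST 0      [11, 13]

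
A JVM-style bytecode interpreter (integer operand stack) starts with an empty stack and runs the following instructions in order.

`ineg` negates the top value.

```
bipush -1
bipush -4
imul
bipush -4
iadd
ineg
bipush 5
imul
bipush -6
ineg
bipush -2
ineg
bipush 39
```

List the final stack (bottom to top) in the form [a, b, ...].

[0, 6, 2, 39]

bipush -1 : -1
bipush -4 : -1 -4
imul      : 4
bipush -4 : 4 -4
iadd      : 0
ineg      : 0
bipush 5  : 0 5
imul      : 0
bipush -6 : 0 -6
ineg      : 0 6
bipush -2 : 0 6 -2
ineg      : 0 6 2
bipush 39 : 0 6 2 39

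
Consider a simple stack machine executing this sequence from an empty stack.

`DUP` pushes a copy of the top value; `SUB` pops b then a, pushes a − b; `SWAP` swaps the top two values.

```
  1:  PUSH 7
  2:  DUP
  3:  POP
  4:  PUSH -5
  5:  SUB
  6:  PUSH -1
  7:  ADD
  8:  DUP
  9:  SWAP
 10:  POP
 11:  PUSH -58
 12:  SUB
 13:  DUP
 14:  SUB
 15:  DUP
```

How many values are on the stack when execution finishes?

PUSH 7   : 7
DUP      : 7 7
POP      : 7
PUSH -5  : 7 -5
SUB      : 12
PUSH -1  : 12 -1
ADD      : 11
DUP      : 11 11
SWAP     : 11 11
POP      : 11
PUSH -58 : 11 -58
SUB      : 69
DUP      : 69 69
SUB      : 0
DUP      : 0 0

2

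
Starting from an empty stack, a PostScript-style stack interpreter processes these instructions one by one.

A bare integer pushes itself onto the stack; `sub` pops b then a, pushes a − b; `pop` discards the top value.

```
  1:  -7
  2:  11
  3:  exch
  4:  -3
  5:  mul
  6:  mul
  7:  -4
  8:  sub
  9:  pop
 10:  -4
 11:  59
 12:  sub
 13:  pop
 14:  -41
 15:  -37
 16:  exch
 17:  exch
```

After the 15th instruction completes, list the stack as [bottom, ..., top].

-7   → -7
11   → -7 11
exch → 11 -7
-3   → 11 -7 -3
mul  → 11 21
mul  → 231
-4   → 231 -4
sub  → 235
pop  → (empty)
-4   → -4
59   → -4 59
sub  → -63
pop  → (empty)
-41  → -41
-37  → -41 -37

[-41, -37]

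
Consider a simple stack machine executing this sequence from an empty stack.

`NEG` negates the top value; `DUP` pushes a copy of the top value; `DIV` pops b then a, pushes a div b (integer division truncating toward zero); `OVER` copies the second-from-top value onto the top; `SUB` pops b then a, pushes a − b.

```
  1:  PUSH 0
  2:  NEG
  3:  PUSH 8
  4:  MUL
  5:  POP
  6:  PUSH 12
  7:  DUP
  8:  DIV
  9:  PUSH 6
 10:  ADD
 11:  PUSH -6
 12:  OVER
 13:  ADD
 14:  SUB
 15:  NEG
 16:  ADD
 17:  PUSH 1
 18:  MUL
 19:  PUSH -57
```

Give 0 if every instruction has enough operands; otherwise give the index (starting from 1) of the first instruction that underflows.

PUSH 0   [0]
NEG      [0]
PUSH 8   [0, 8]
MUL      [0]
POP      []
PUSH 12  [12]
DUP      [12, 12]
DIV      [1]
PUSH 6   [1, 6]
ADD      [7]
PUSH -6  [7, -6]
OVER     [7, -6, 7]
ADD      [7, 1]
SUB      [6]
NEG      [-6]
ADD  — needs 2 operands, stack has 1 → underflow

16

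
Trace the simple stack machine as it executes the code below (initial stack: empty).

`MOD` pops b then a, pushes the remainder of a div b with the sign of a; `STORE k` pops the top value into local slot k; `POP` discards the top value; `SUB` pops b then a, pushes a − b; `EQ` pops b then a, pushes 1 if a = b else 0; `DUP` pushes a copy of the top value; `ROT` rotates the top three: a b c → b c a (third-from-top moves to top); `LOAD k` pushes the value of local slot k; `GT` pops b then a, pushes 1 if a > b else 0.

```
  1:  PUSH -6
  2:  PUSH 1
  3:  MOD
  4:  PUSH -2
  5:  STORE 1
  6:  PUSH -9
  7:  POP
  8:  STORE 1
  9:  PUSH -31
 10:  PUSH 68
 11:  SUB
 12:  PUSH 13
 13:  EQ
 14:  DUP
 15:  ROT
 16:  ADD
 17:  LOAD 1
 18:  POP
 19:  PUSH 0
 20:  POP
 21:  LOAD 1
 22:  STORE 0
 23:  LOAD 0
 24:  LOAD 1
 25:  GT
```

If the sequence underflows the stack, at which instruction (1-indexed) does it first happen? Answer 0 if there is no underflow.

15

PUSH -6  : [-6]
PUSH 1   : [-6, 1]
MOD      : [0]
PUSH -2  : [0, -2]
STORE 1  : [0]
PUSH -9  : [0, -9]
POP      : [0]
STORE 1  : []
PUSH -31 : [-31]
PUSH 68  : [-31, 68]
SUB      : [-99]
PUSH 13  : [-99, 13]
EQ       : [0]
DUP      : [0, 0]
ROT  — needs 3 operands, stack has 2 → underflow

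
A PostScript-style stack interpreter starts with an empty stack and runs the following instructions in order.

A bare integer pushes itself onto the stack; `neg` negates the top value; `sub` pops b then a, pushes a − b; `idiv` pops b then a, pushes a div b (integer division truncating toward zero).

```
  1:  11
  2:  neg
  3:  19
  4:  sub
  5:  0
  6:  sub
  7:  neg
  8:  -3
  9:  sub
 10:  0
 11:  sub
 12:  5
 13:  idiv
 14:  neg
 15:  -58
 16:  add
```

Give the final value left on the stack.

11   : [11]
neg  : [-11]
19   : [-11, 19]
sub  : [-30]
0    : [-30, 0]
sub  : [-30]
neg  : [30]
-3   : [30, -3]
sub  : [33]
0    : [33, 0]
sub  : [33]
5    : [33, 5]
idiv : [6]
neg  : [-6]
-58  : [-6, -58]
add  : [-64]

-64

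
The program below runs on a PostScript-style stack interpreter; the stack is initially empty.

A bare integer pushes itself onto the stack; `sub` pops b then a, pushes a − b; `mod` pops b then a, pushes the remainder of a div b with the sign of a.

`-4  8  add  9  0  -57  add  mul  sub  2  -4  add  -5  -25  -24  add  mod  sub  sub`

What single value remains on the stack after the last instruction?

-4  → -4
8   → -4 8
add → 4
9   → 4 9
0   → 4 9 0
-57 → 4 9 0 -57
add → 4 9 -57
mul → 4 -513
sub → 517
2   → 517 2
-4  → 517 2 -4
add → 517 -2
-5  → 517 -2 -5
-25 → 517 -2 -5 -25
-24 → 517 -2 -5 -25 -24
add → 517 -2 -5 -49
mod → 517 -2 -5
sub → 517 3
sub → 514

514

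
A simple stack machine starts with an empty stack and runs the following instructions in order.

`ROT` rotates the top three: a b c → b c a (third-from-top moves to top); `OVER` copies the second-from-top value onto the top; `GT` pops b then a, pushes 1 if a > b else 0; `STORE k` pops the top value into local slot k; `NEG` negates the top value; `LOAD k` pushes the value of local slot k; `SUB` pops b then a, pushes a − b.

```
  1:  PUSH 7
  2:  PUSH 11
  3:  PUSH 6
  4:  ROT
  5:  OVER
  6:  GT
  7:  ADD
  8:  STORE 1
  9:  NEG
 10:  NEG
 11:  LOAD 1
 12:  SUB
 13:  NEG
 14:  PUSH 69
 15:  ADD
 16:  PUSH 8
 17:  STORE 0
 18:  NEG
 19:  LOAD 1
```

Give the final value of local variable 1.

PUSH 7  → 7
PUSH 11 → 7 11
PUSH 6  → 7 11 6
ROT     → 11 6 7
OVER    → 11 6 7 6
GT      → 11 6 1
ADD     → 11 7
STORE 1 → 11
NEG     → -11
NEG     → 11
LOAD 1  → 11 7
SUB     → 4
NEG     → -4
PUSH 69 → -4 69
ADD     → 65
PUSH 8  → 65 8
STORE 0 → 65
NEG     → -65
LOAD 1  → -65 7

7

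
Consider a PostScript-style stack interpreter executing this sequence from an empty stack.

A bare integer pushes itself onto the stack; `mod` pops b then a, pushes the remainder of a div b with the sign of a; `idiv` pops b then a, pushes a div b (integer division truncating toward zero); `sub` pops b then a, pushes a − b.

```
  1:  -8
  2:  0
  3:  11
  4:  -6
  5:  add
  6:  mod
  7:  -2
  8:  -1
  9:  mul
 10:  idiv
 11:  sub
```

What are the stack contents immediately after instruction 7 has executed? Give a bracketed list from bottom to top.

[-8, 0, -2]

-8  → [-8]
0   → [-8, 0]
11  → [-8, 0, 11]
-6  → [-8, 0, 11, -6]
add → [-8, 0, 5]
mod → [-8, 0]
-2  → [-8, 0, -2]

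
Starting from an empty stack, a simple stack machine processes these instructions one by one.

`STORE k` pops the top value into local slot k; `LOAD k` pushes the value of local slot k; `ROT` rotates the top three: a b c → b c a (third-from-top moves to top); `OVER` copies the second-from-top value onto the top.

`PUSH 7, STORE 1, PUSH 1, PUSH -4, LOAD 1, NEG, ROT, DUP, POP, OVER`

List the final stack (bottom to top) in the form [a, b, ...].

[-4, -7, 1, -7]

PUSH 7  : [7]
STORE 1 : []
PUSH 1  : [1]
PUSH -4 : [1, -4]
LOAD 1  : [1, -4, 7]
NEG     : [1, -4, -7]
ROT     : [-4, -7, 1]
DUP     : [-4, -7, 1, 1]
POP     : [-4, -7, 1]
OVER    : [-4, -7, 1, -7]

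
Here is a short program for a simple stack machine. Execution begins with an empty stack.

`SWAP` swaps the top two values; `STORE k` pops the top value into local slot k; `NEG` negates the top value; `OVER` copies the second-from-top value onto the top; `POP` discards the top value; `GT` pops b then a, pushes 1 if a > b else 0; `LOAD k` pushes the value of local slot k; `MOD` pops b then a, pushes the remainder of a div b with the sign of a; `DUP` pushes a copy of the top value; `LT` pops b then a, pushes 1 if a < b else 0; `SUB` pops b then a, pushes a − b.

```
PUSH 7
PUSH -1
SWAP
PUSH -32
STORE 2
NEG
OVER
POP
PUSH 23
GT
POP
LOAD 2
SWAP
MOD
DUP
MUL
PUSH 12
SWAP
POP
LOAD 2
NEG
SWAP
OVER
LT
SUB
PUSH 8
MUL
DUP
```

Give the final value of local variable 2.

-32

PUSH 7   -> 7
PUSH -1  -> 7 -1
SWAP     -> -1 7
PUSH -32 -> -1 7 -32
STORE 2  -> -1 7
NEG      -> -1 -7
OVER     -> -1 -7 -1
POP      -> -1 -7
PUSH 23  -> -1 -7 23
GT       -> -1 0
POP      -> -1
LOAD 2   -> -1 -32
SWAP     -> -32 -1
MOD      -> 0
DUP      -> 0 0
MUL      -> 0
PUSH 12  -> 0 12
SWAP     -> 12 0
POP      -> 12
LOAD 2   -> 12 -32
NEG      -> 12 32
SWAP     -> 32 12
OVER     -> 32 12 32
LT       -> 32 1
SUB      -> 31
PUSH 8   -> 31 8
MUL      -> 248
DUP      -> 248 248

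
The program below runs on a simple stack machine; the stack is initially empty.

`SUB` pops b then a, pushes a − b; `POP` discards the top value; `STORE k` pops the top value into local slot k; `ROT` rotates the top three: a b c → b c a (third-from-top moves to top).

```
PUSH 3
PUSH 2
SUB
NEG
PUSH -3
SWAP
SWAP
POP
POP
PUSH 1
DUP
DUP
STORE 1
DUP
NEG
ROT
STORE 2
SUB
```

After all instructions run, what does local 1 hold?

1

PUSH 3  -> 3
PUSH 2  -> 3 2
SUB     -> 1
NEG     -> -1
PUSH -3 -> -1 -3
SWAP    -> -3 -1
SWAP    -> -1 -3
POP     -> -1
POP     -> (empty)
PUSH 1  -> 1
DUP     -> 1 1
DUP     -> 1 1 1
STORE 1 -> 1 1
DUP     -> 1 1 1
NEG     -> 1 1 -1
ROT     -> 1 -1 1
STORE 2 -> 1 -1
SUB     -> 2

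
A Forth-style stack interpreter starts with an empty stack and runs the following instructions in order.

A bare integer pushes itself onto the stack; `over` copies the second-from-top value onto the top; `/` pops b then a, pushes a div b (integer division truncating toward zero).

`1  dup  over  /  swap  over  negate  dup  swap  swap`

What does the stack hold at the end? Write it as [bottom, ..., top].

[1, 1, -1, -1]

1      : 1
dup    : 1 1
over   : 1 1 1
/      : 1 1
swap   : 1 1
over   : 1 1 1
negate : 1 1 -1
dup    : 1 1 -1 -1
swap   : 1 1 -1 -1
swap   : 1 1 -1 -1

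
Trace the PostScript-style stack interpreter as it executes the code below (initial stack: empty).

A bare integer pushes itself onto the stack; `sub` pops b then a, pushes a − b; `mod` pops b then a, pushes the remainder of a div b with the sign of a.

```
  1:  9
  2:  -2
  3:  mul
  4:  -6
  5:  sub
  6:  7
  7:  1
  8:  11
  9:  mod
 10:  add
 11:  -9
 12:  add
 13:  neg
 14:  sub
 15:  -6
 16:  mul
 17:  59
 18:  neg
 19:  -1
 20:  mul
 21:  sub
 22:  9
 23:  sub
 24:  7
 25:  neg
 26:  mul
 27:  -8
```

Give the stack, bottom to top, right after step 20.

[78, 59]

9   -> [9]
-2  -> [9, -2]
mul -> [-18]
-6  -> [-18, -6]
sub -> [-12]
7   -> [-12, 7]
1   -> [-12, 7, 1]
11  -> [-12, 7, 1, 11]
mod -> [-12, 7, 1]
add -> [-12, 8]
-9  -> [-12, 8, -9]
add -> [-12, -1]
neg -> [-12, 1]
sub -> [-13]
-6  -> [-13, -6]
mul -> [78]
59  -> [78, 59]
neg -> [78, -59]
-1  -> [78, -59, -1]
mul -> [78, 59]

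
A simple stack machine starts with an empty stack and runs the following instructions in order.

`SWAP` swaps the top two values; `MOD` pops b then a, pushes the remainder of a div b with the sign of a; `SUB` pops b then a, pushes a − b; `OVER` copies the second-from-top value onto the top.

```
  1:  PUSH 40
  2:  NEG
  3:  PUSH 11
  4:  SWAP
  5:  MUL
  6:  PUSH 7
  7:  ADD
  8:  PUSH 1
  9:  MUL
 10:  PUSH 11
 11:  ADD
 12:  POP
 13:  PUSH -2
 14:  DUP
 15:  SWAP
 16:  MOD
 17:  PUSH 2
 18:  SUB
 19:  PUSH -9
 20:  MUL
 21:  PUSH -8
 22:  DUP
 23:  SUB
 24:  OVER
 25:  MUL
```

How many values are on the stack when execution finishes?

2

PUSH 40  40
NEG      -40
PUSH 11  -40 11
SWAP     11 -40
MUL      -440
PUSH 7   -440 7
ADD      -433
PUSH 1   -433 1
MUL      -433
PUSH 11  -433 11
ADD      -422
POP      (empty)
PUSH -2  -2
DUP      -2 -2
SWAP     -2 -2
MOD      0
PUSH 2   0 2
SUB      -2
PUSH -9  -2 -9
MUL      18
PUSH -8  18 -8
DUP      18 -8 -8
SUB      18 0
OVER     18 0 18
MUL      18 0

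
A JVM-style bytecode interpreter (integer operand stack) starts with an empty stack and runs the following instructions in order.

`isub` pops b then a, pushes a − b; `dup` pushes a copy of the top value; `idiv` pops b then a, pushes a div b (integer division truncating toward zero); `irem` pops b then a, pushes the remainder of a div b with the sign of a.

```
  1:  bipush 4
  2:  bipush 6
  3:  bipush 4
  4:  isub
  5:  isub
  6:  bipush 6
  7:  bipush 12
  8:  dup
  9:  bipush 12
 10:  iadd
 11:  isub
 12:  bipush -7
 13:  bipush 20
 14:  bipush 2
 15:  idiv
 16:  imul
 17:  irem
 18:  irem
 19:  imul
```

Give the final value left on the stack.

bipush 4  → [4]
bipush 6  → [4, 6]
bipush 4  → [4, 6, 4]
isub      → [4, 2]
isub      → [2]
bipush 6  → [2, 6]
bipush 12 → [2, 6, 12]
dup       → [2, 6, 12, 12]
bipush 12 → [2, 6, 12, 12, 12]
iadd      → [2, 6, 12, 24]
isub      → [2, 6, -12]
bipush -7 → [2, 6, -12, -7]
bipush 20 → [2, 6, -12, -7, 20]
bipush 2  → [2, 6, -12, -7, 20, 2]
idiv      → [2, 6, -12, -7, 10]
imul      → [2, 6, -12, -70]
irem      → [2, 6, -12]
irem      → [2, 6]
imul      → [12]

12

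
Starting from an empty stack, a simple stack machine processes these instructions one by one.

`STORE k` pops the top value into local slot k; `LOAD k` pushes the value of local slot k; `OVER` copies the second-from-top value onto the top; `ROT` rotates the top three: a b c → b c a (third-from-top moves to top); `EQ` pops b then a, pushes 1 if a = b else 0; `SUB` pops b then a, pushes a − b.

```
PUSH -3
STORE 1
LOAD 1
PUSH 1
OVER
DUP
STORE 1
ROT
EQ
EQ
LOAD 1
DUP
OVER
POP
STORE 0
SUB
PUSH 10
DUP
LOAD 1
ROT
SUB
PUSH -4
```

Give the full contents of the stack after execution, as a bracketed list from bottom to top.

[4, 10, -13, -4]

PUSH -3 : -3
STORE 1 : (empty)
LOAD 1  : -3
PUSH 1  : -3 1
OVER    : -3 1 -3
DUP     : -3 1 -3 -3
STORE 1 : -3 1 -3
ROT     : 1 -3 -3
EQ      : 1 1
EQ      : 1
LOAD 1  : 1 -3
DUP     : 1 -3 -3
OVER    : 1 -3 -3 -3
POP     : 1 -3 -3
STORE 0 : 1 -3
SUB     : 4
PUSH 10 : 4 10
DUP     : 4 10 10
LOAD 1  : 4 10 10 -3
ROT     : 4 10 -3 10
SUB     : 4 10 -13
PUSH -4 : 4 10 -13 -4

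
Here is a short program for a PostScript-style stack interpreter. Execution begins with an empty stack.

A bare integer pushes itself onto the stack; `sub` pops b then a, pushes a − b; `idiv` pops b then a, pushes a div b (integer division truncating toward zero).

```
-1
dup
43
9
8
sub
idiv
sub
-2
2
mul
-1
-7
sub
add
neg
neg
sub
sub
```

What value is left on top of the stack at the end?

-1   → [-1]
dup  → [-1, -1]
43   → [-1, -1, 43]
9    → [-1, -1, 43, 9]
8    → [-1, -1, 43, 9, 8]
sub  → [-1, -1, 43, 1]
idiv → [-1, -1, 43]
sub  → [-1, -44]
-2   → [-1, -44, -2]
2    → [-1, -44, -2, 2]
mul  → [-1, -44, -4]
-1   → [-1, -44, -4, -1]
-7   → [-1, -44, -4, -1, -7]
sub  → [-1, -44, -4, 6]
add  → [-1, -44, 2]
neg  → [-1, -44, -2]
neg  → [-1, -44, 2]
sub  → [-1, -46]
sub  → [45]

45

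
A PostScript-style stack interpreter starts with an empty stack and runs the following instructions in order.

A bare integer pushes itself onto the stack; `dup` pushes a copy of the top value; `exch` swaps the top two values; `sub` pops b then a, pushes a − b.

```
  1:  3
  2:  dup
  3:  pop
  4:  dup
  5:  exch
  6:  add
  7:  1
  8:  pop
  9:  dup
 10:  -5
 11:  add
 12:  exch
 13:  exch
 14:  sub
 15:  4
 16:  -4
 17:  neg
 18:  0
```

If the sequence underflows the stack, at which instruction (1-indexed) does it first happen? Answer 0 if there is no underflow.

0

3    : 3
dup  : 3 3
pop  : 3
dup  : 3 3
exch : 3 3
add  : 6
1    : 6 1
pop  : 6
dup  : 6 6
-5   : 6 6 -5
add  : 6 1
exch : 1 6
exch : 6 1
sub  : 5
4    : 5 4
-4   : 5 4 -4
neg  : 5 4 4
0    : 5 4 4 0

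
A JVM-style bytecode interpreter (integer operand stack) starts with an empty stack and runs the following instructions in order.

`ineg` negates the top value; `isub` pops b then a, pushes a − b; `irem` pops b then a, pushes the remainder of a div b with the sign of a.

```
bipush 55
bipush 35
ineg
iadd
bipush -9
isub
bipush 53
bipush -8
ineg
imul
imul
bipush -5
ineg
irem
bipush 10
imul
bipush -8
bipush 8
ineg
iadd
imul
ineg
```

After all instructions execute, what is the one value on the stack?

bipush 55  [55]
bipush 35  [55, 35]
ineg       [55, -35]
iadd       [20]
bipush -9  [20, -9]
isub       [29]
bipush 53  [29, 53]
bipush -8  [29, 53, -8]
ineg       [29, 53, 8]
imul       [29, 424]
imul       [12296]
bipush -5  [12296, -5]
ineg       [12296, 5]
irem       [1]
bipush 10  [1, 10]
imul       [10]
bipush -8  [10, -8]
bipush 8   [10, -8, 8]
ineg       [10, -8, -8]
iadd       [10, -16]
imul       [-160]
ineg       [160]

160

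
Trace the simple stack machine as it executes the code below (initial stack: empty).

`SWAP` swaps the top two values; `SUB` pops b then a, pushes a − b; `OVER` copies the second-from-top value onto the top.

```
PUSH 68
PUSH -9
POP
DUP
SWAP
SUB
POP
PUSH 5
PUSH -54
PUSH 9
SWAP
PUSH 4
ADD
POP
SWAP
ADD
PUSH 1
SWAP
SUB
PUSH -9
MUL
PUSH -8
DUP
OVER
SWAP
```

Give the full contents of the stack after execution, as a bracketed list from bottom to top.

[117, -8, -8, -8]

PUSH 68  -> [68]
PUSH -9  -> [68, -9]
POP      -> [68]
DUP      -> [68, 68]
SWAP     -> [68, 68]
SUB      -> [0]
POP      -> []
PUSH 5   -> [5]
PUSH -54 -> [5, -54]
PUSH 9   -> [5, -54, 9]
SWAP     -> [5, 9, -54]
PUSH 4   -> [5, 9, -54, 4]
ADD      -> [5, 9, -50]
POP      -> [5, 9]
SWAP     -> [9, 5]
ADD      -> [14]
PUSH 1   -> [14, 1]
SWAP     -> [1, 14]
SUB      -> [-13]
PUSH -9  -> [-13, -9]
MUL      -> [117]
PUSH -8  -> [117, -8]
DUP      -> [117, -8, -8]
OVER     -> [117, -8, -8, -8]
SWAP     -> [117, -8, -8, -8]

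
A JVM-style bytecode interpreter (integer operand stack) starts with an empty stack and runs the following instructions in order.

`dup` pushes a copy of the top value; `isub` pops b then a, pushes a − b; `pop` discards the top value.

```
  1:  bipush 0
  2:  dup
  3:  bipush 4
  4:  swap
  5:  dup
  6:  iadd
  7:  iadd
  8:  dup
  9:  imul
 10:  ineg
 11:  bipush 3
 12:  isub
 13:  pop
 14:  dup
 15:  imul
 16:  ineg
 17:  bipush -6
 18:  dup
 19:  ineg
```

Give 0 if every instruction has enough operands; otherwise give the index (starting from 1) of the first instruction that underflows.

bipush 0  : 0
dup       : 0 0
bipush 4  : 0 0 4
swap      : 0 4 0
dup       : 0 4 0 0
iadd      : 0 4 0
iadd      : 0 4
dup       : 0 4 4
imul      : 0 16
ineg      : 0 -16
bipush 3  : 0 -16 3
isub      : 0 -19
pop       : 0
dup       : 0 0
imul      : 0
ineg      : 0
bipush -6 : 0 -6
dup       : 0 -6 -6
ineg      : 0 -6 6

0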